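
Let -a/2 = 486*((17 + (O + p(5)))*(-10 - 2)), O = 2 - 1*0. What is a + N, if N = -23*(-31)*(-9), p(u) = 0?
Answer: 215199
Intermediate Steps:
O = 2 (O = 2 + 0 = 2)
a = 221616 (a = -972*(17 + (2 + 0))*(-10 - 2) = -972*(17 + 2)*(-12) = -972*19*(-12) = -972*(-228) = -2*(-110808) = 221616)
N = -6417 (N = 713*(-9) = -6417)
a + N = 221616 - 6417 = 215199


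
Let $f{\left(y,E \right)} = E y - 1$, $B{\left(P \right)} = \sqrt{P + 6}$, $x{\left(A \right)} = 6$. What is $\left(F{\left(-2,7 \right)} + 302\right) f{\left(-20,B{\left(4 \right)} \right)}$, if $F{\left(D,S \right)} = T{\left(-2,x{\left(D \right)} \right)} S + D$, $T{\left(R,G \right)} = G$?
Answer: $-342 - 6840 \sqrt{10} \approx -21972.0$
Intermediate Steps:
$F{\left(D,S \right)} = D + 6 S$ ($F{\left(D,S \right)} = 6 S + D = D + 6 S$)
$B{\left(P \right)} = \sqrt{6 + P}$
$f{\left(y,E \right)} = -1 + E y$
$\left(F{\left(-2,7 \right)} + 302\right) f{\left(-20,B{\left(4 \right)} \right)} = \left(\left(-2 + 6 \cdot 7\right) + 302\right) \left(-1 + \sqrt{6 + 4} \left(-20\right)\right) = \left(\left(-2 + 42\right) + 302\right) \left(-1 + \sqrt{10} \left(-20\right)\right) = \left(40 + 302\right) \left(-1 - 20 \sqrt{10}\right) = 342 \left(-1 - 20 \sqrt{10}\right) = -342 - 6840 \sqrt{10}$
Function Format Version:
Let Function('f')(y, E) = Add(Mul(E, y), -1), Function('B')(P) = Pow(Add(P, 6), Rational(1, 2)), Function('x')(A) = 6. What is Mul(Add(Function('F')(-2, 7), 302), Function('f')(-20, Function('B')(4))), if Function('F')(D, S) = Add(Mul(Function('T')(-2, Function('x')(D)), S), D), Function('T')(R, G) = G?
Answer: Add(-342, Mul(-6840, Pow(10, Rational(1, 2)))) ≈ -21972.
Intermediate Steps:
Function('F')(D, S) = Add(D, Mul(6, S)) (Function('F')(D, S) = Add(Mul(6, S), D) = Add(D, Mul(6, S)))
Function('B')(P) = Pow(Add(6, P), Rational(1, 2))
Function('f')(y, E) = Add(-1, Mul(E, y))
Mul(Add(Function('F')(-2, 7), 302), Function('f')(-20, Function('B')(4))) = Mul(Add(Add(-2, Mul(6, 7)), 302), Add(-1, Mul(Pow(Add(6, 4), Rational(1, 2)), -20))) = Mul(Add(Add(-2, 42), 302), Add(-1, Mul(Pow(10, Rational(1, 2)), -20))) = Mul(Add(40, 302), Add(-1, Mul(-20, Pow(10, Rational(1, 2))))) = Mul(342, Add(-1, Mul(-20, Pow(10, Rational(1, 2))))) = Add(-342, Mul(-6840, Pow(10, Rational(1, 2))))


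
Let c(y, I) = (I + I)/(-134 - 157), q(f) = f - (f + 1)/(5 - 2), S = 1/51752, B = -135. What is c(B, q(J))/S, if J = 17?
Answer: -1138544/291 ≈ -3912.5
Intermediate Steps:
S = 1/51752 ≈ 1.9323e-5
q(f) = -⅓ + 2*f/3 (q(f) = f - (1 + f)/3 = f - (⅓ + f/3) = f + (-⅓ - f/3) = -⅓ + 2*f/3)
c(y, I) = -2*I/291 (c(y, I) = (2*I)/(-291) = (2*I)*(-1/291) = -2*I/291)
c(B, q(J))/S = (-2*(-⅓ + (⅔)*17)/291)/(1/51752) = -2*(-⅓ + 34/3)/291*51752 = -2/291*11*51752 = -22/291*51752 = -1138544/291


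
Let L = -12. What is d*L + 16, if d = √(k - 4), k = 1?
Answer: 16 - 12*I*√3 ≈ 16.0 - 20.785*I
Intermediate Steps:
d = I*√3 (d = √(1 - 4) = √(-3) = I*√3 ≈ 1.732*I)
d*L + 16 = (I*√3)*(-12) + 16 = -12*I*√3 + 16 = 16 - 12*I*√3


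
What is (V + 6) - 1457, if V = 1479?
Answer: 28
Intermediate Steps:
(V + 6) - 1457 = (1479 + 6) - 1457 = 1485 - 1457 = 28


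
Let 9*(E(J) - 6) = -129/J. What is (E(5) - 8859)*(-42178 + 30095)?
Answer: 1605081554/15 ≈ 1.0701e+8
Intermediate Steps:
E(J) = 6 - 43/(3*J) (E(J) = 6 + (-129/J)/9 = 6 - 43/(3*J))
(E(5) - 8859)*(-42178 + 30095) = ((6 - 43/3/5) - 8859)*(-42178 + 30095) = ((6 - 43/3*1/5) - 8859)*(-12083) = ((6 - 43/15) - 8859)*(-12083) = (47/15 - 8859)*(-12083) = -132838/15*(-12083) = 1605081554/15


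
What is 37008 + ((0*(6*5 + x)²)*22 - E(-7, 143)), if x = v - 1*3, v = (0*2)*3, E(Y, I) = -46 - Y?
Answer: 37047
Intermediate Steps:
v = 0 (v = 0*3 = 0)
x = -3 (x = 0 - 1*3 = 0 - 3 = -3)
37008 + ((0*(6*5 + x)²)*22 - E(-7, 143)) = 37008 + ((0*(6*5 - 3)²)*22 - (-46 - 1*(-7))) = 37008 + ((0*(30 - 3)²)*22 - (-46 + 7)) = 37008 + ((0*27²)*22 - 1*(-39)) = 37008 + ((0*729)*22 + 39) = 37008 + (0*22 + 39) = 37008 + (0 + 39) = 37008 + 39 = 37047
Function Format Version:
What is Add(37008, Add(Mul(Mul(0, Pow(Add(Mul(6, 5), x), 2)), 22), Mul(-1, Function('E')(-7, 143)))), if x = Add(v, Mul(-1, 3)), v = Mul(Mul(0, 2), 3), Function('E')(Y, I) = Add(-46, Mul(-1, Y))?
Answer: 37047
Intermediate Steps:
v = 0 (v = Mul(0, 3) = 0)
x = -3 (x = Add(0, Mul(-1, 3)) = Add(0, -3) = -3)
Add(37008, Add(Mul(Mul(0, Pow(Add(Mul(6, 5), x), 2)), 22), Mul(-1, Function('E')(-7, 143)))) = Add(37008, Add(Mul(Mul(0, Pow(Add(Mul(6, 5), -3), 2)), 22), Mul(-1, Add(-46, Mul(-1, -7))))) = Add(37008, Add(Mul(Mul(0, Pow(Add(30, -3), 2)), 22), Mul(-1, Add(-46, 7)))) = Add(37008, Add(Mul(Mul(0, Pow(27, 2)), 22), Mul(-1, -39))) = Add(37008, Add(Mul(Mul(0, 729), 22), 39)) = Add(37008, Add(Mul(0, 22), 39)) = Add(37008, Add(0, 39)) = Add(37008, 39) = 37047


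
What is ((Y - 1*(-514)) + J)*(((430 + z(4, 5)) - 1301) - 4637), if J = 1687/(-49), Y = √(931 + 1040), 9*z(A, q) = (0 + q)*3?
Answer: -18484761/7 - 16519*√219 ≈ -2.8851e+6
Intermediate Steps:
z(A, q) = q/3 (z(A, q) = ((0 + q)*3)/9 = (q*3)/9 = (3*q)/9 = q/3)
Y = 3*√219 (Y = √1971 = 3*√219 ≈ 44.396)
J = -241/7 (J = 1687*(-1/49) = -241/7 ≈ -34.429)
((Y - 1*(-514)) + J)*(((430 + z(4, 5)) - 1301) - 4637) = ((3*√219 - 1*(-514)) - 241/7)*(((430 + (⅓)*5) - 1301) - 4637) = ((3*√219 + 514) - 241/7)*(((430 + 5/3) - 1301) - 4637) = ((514 + 3*√219) - 241/7)*((1295/3 - 1301) - 4637) = (3357/7 + 3*√219)*(-2608/3 - 4637) = (3357/7 + 3*√219)*(-16519/3) = -18484761/7 - 16519*√219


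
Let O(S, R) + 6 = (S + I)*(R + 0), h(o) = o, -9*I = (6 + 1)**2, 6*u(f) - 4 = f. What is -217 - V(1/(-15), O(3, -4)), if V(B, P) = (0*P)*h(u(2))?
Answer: -217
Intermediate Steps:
u(f) = 2/3 + f/6
I = -49/9 (I = -(6 + 1)**2/9 = -1/9*7**2 = -1/9*49 = -49/9 ≈ -5.4444)
O(S, R) = -6 + R*(-49/9 + S) (O(S, R) = -6 + (S - 49/9)*(R + 0) = -6 + (-49/9 + S)*R = -6 + R*(-49/9 + S))
V(B, P) = 0 (V(B, P) = (0*P)*(2/3 + (1/6)*2) = 0*(2/3 + 1/3) = 0*1 = 0)
-217 - V(1/(-15), O(3, -4)) = -217 - 1*0 = -217 + 0 = -217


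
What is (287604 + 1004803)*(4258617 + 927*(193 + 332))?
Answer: 6132848597844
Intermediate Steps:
(287604 + 1004803)*(4258617 + 927*(193 + 332)) = 1292407*(4258617 + 927*525) = 1292407*(4258617 + 486675) = 1292407*4745292 = 6132848597844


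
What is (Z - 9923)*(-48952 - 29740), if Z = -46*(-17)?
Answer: 719323572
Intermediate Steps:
Z = 782
(Z - 9923)*(-48952 - 29740) = (782 - 9923)*(-48952 - 29740) = -9141*(-78692) = 719323572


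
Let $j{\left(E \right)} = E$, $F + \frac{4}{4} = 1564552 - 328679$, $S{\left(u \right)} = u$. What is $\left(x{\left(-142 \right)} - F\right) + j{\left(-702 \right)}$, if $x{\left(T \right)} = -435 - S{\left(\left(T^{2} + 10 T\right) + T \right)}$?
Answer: $-1255611$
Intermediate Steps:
$x{\left(T \right)} = -435 - T^{2} - 11 T$ ($x{\left(T \right)} = -435 - \left(\left(T^{2} + 10 T\right) + T\right) = -435 - \left(T^{2} + 11 T\right) = -435 - T^{2} - 11 T$)
$F = 1235872$ ($F = -1 + \left(1564552 - 328679\right) = -1 + 1235873 = 1235872$)
$\left(x{\left(-142 \right)} - F\right) + j{\left(-702 \right)} = \left(\left(-435 - - 142 \left(11 - 142\right)\right) - 1235872\right) - 702 = \left(\left(-435 - \left(-142\right) \left(-131\right)\right) - 1235872\right) - 702 = \left(\left(-435 - 18602\right) - 1235872\right) - 702 = \left(-19037 - 1235872\right) - 702 = -1254909 - 702 = -1255611$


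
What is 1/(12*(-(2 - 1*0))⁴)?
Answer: 1/192 ≈ 0.0052083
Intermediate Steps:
1/(12*(-(2 - 1*0))⁴) = 1/(12*(-(2 + 0))⁴) = 1/(12*(-1*2)⁴) = 1/(12*(-2)⁴) = 1/(12*16) = 1/192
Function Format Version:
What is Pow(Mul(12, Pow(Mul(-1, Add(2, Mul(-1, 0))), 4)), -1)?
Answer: Rational(1, 192) ≈ 0.0052083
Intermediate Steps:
Pow(Mul(12, Pow(Mul(-1, Add(2, Mul(-1, 0))), 4)), -1) = Pow(Mul(12, Pow(Mul(-1, Add(2, 0)), 4)), -1) = Pow(Mul(12, Pow(Mul(-1, 2), 4)), -1) = Pow(Mul(12, Pow(-2, 4)), -1) = Pow(Mul(12, 16), -1) = Pow(192, -1) = Rational(1, 192)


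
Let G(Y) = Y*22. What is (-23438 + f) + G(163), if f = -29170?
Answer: -49022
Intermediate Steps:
G(Y) = 22*Y
(-23438 + f) + G(163) = (-23438 - 29170) + 22*163 = -52608 + 3586 = -49022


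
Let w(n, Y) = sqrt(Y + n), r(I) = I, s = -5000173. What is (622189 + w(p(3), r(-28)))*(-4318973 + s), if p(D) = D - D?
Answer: -5798270130594 - 18638292*I*sqrt(7) ≈ -5.7983e+12 - 4.9312e+7*I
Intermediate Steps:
p(D) = 0
(622189 + w(p(3), r(-28)))*(-4318973 + s) = (622189 + sqrt(-28 + 0))*(-4318973 - 5000173) = (622189 + sqrt(-28))*(-9319146) = (622189 + 2*I*sqrt(7))*(-9319146) = -5798270130594 - 18638292*I*sqrt(7)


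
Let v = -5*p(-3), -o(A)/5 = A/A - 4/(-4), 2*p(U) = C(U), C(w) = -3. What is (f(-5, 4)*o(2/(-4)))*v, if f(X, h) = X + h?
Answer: 75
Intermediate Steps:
p(U) = -3/2 (p(U) = (½)*(-3) = -3/2)
o(A) = -10 (o(A) = -5*(A/A - 4/(-4)) = -5*(1 - 4*(-¼)) = -5*(1 + 1) = -5*2 = -10)
v = 15/2 (v = -5*(-3/2) = 15/2 ≈ 7.5000)
(f(-5, 4)*o(2/(-4)))*v = ((-5 + 4)*(-10))*(15/2) = -1*(-10)*(15/2) = 10*(15/2) = 75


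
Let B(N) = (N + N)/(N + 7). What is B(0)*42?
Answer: 0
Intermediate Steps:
B(N) = 2*N/(7 + N) (B(N) = (2*N)/(7 + N) = 2*N/(7 + N))
B(0)*42 = (2*0/(7 + 0))*42 = (2*0/7)*42 = (2*0*(1/7))*42 = 0*42 = 0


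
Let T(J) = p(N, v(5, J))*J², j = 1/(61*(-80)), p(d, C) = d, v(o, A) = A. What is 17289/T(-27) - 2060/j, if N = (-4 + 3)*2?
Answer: 1628551679/162 ≈ 1.0053e+7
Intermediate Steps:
N = -2 (N = -1*2 = -2)
j = -1/4880 (j = 1/(-4880) = -1/4880 ≈ -0.00020492)
T(J) = -2*J²
17289/T(-27) - 2060/j = 17289/((-2*(-27)²)) - 2060/(-1/4880) = 17289/((-2*729)) - 2060*(-4880) = 17289/(-1458) + 10052800 = 17289*(-1/1458) + 10052800 = -1921/162 + 10052800 = 1628551679/162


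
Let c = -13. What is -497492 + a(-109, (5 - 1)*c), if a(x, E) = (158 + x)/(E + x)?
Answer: -11442323/23 ≈ -4.9749e+5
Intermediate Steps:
a(x, E) = (158 + x)/(E + x)
-497492 + a(-109, (5 - 1)*c) = -497492 + (158 - 109)/((5 - 1)*(-13) - 109) = -497492 + 49/(4*(-13) - 109) = -497492 + 49/(-52 - 109) = -497492 + 49/(-161) = -497492 - 1/161*49 = -497492 - 7/23 = -11442323/23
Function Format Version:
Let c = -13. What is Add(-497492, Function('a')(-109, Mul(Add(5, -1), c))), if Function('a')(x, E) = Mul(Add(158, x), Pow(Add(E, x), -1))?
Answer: Rational(-11442323, 23) ≈ -4.9749e+5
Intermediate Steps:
Function('a')(x, E) = Mul(Pow(Add(E, x), -1), Add(158, x))
Add(-497492, Function('a')(-109, Mul(Add(5, -1), c))) = Add(-497492, Mul(Pow(Add(Mul(Add(5, -1), -13), -109), -1), Add(158, -109))) = Add(-497492, Mul(Pow(Add(Mul(4, -13), -109), -1), 49)) = Add(-497492, Mul(Pow(Add(-52, -109), -1), 49)) = Add(-497492, Mul(Pow(-161, -1), 49)) = Add(-497492, Mul(Rational(-1, 161), 49)) = Add(-497492, Rational(-7, 23)) = Rational(-11442323, 23)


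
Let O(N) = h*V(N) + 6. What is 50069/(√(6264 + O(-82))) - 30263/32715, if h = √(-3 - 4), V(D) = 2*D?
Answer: -30263/32715 + 50069*√2/(2*√(3135 - 82*I*√7)) ≈ 630.26 + 21.814*I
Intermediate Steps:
h = I*√7 (h = √(-7) = I*√7 ≈ 2.6458*I)
O(N) = 6 + 2*I*N*√7 (O(N) = (I*√7)*(2*N) + 6 = 2*I*N*√7 + 6 = 6 + 2*I*N*√7)
50069/(√(6264 + O(-82))) - 30263/32715 = 50069/(√(6264 + (6 + 2*I*(-82)*√7))) - 30263/32715 = 50069/(√(6264 + (6 - 164*I*√7))) - 30263*1/32715 = 50069/(√(6270 - 164*I*√7)) - 30263/32715 = 50069/√(6270 - 164*I*√7) - 30263/32715 = -30263/32715 + 50069/√(6270 - 164*I*√7)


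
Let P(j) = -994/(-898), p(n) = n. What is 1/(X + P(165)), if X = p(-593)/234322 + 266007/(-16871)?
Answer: -1775007661438/26026478752279 ≈ -0.068200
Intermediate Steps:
P(j) = 497/449 (P(j) = -994*(-1/898) = 497/449)
X = -62341296757/3953246462 (X = -593/234322 + 266007/(-16871) = -593*1/234322 + 266007*(-1/16871) = -593/234322 - 266007/16871 = -62341296757/3953246462 ≈ -15.770)
1/(X + P(165)) = 1/(-62341296757/3953246462 + 497/449) = 1/(-26026478752279/1775007661438) = -1775007661438/26026478752279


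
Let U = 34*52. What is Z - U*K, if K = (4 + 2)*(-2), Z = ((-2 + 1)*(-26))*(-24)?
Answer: 20592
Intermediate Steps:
U = 1768
Z = -624 (Z = -1*(-26)*(-24) = 26*(-24) = -624)
K = -12 (K = 6*(-2) = -12)
Z - U*K = -624 - 1768*(-12) = -624 - 1*(-21216) = -624 + 21216 = 20592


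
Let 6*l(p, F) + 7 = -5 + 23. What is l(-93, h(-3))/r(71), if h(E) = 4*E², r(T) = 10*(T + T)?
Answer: 11/8520 ≈ 0.0012911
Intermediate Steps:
r(T) = 20*T (r(T) = 10*(2*T) = 20*T)
l(p, F) = 11/6 (l(p, F) = -7/6 + (-5 + 23)/6 = -7/6 + (⅙)*18 = -7/6 + 3 = 11/6)
l(-93, h(-3))/r(71) = 11/(6*((20*71))) = (11/6)/1420 = (11/6)*(1/1420) = 11/8520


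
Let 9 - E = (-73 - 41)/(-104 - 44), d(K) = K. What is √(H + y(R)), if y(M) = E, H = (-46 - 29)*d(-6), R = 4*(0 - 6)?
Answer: √2509266/74 ≈ 21.406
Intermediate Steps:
R = -24 (R = 4*(-6) = -24)
E = 609/74 (E = 9 - (-73 - 41)/(-104 - 44) = 9 - (-114)/(-148) = 9 - (-114)*(-1)/148 = 9 - 1*57/74 = 9 - 57/74 = 609/74 ≈ 8.2297)
H = 450 (H = (-46 - 29)*(-6) = -75*(-6) = 450)
y(M) = 609/74
√(H + y(R)) = √(450 + 609/74) = √(33909/74) = √2509266/74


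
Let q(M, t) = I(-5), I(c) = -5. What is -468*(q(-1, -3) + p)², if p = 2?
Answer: -4212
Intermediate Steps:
q(M, t) = -5
-468*(q(-1, -3) + p)² = -468*(-5 + 2)² = -468*(-3)² = -468*9 = -4212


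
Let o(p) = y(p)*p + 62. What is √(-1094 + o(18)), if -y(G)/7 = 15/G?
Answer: I*√1137 ≈ 33.719*I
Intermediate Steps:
y(G) = -105/G
o(p) = -43 (o(p) = (-105/p)*p + 62 = -105 + 62 = -43)
√(-1094 + o(18)) = √(-1094 - 43) = √(-1137) = I*√1137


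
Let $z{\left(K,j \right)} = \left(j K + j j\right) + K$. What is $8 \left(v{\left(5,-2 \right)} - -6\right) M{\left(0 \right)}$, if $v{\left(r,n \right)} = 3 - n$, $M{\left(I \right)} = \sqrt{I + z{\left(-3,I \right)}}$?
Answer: $88 i \sqrt{3} \approx 152.42 i$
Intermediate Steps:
$z{\left(K,j \right)} = K + j^{2} + K j$ ($z{\left(K,j \right)} = \left(K j + j^{2}\right) + K = \left(j^{2} + K j\right) + K = K + j^{2} + K j$)
$M{\left(I \right)} = \sqrt{-3 + I^{2} - 2 I}$ ($M{\left(I \right)} = \sqrt{I - \left(3 - I^{2} + 3 I\right)} = \sqrt{-3 + I^{2} - 2 I}$)
$8 \left(v{\left(5,-2 \right)} - -6\right) M{\left(0 \right)} = 8 \left(\left(3 - -2\right) - -6\right) \sqrt{-3 + 0^{2} - 0} = 8 \left(\left(3 + 2\right) + 6\right) \sqrt{-3 + 0 + 0} = 8 \left(5 + 6\right) \sqrt{-3} = 8 \cdot 11 i \sqrt{3} = 88 i \sqrt{3}$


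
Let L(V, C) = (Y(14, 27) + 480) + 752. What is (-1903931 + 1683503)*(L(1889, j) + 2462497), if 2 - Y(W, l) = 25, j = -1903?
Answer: -543069786168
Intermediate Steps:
Y(W, l) = -23 (Y(W, l) = 2 - 1*25 = 2 - 25 = -23)
L(V, C) = 1209 (L(V, C) = (-23 + 480) + 752 = 457 + 752 = 1209)
(-1903931 + 1683503)*(L(1889, j) + 2462497) = (-1903931 + 1683503)*(1209 + 2462497) = -220428*2463706 = -543069786168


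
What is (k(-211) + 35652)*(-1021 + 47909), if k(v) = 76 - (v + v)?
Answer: 1695001200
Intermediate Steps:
k(v) = 76 - 2*v
(k(-211) + 35652)*(-1021 + 47909) = ((76 - 2*(-211)) + 35652)*(-1021 + 47909) = ((76 + 422) + 35652)*46888 = (498 + 35652)*46888 = 36150*46888 = 1695001200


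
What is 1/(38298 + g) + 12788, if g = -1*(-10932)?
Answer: 629553241/49230 ≈ 12788.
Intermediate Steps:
g = 10932
1/(38298 + g) + 12788 = 1/(38298 + 10932) + 12788 = 1/49230 + 12788 = 629553241/49230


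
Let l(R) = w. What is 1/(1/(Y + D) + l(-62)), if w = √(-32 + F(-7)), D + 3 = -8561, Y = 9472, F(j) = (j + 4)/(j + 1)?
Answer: 908/25970617 - 1236696*I*√14/25970617 ≈ 3.4963e-5 - 0.17817*I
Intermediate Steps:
F(j) = (4 + j)/(1 + j)
D = -8564 (D = -3 - 8561 = -8564)
w = 3*I*√14/2 (w = √(-32 + (4 - 7)/(1 - 7)) = √(-32 - 3/(-6)) = √(-32 - ⅙*(-3)) = √(-32 + ½) = √(-63/2) = 3*I*√14/2 ≈ 5.6125*I)
l(R) = 3*I*√14/2
1/(1/(Y + D) + l(-62)) = 1/(1/(9472 - 8564) + 3*I*√14/2) = 1/(1/908 + 3*I*√14/2)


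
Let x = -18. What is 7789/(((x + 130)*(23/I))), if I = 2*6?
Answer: 23367/644 ≈ 36.284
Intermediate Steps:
I = 12
7789/(((x + 130)*(23/I))) = 7789/(((-18 + 130)*(23/12))) = 7789/((112*(23*(1/12)))) = 7789/((112*(23/12))) = 7789/(644/3) = 7789*(3/644) = 23367/644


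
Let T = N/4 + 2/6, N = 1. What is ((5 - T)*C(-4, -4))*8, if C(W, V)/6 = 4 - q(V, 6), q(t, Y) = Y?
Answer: -424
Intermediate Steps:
T = 7/12 (T = 1/4 + 2/6 = 1*(¼) + 2*(⅙) = ¼ + ⅓ = 7/12 ≈ 0.58333)
C(W, V) = -12 (C(W, V) = 6*(4 - 1*6) = 6*(4 - 6) = 6*(-2) = -12)
((5 - T)*C(-4, -4))*8 = ((5 - 1*7/12)*(-12))*8 = ((5 - 7/12)*(-12))*8 = ((53/12)*(-12))*8 = -53*8 = -424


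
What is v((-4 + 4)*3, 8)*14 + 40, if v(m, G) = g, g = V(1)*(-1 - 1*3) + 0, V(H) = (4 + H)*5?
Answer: -1360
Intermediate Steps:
V(H) = 20 + 5*H
g = -100 (g = (20 + 5*1)*(-1 - 1*3) + 0 = (20 + 5)*(-1 - 3) + 0 = 25*(-4) + 0 = -100 + 0 = -100)
v(m, G) = -100
v((-4 + 4)*3, 8)*14 + 40 = -100*14 + 40 = -1400 + 40 = -1360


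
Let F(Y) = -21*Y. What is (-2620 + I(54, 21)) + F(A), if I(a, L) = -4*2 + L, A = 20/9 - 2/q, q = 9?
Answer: -2649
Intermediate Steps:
A = 2 (A = 20/9 - 2/9 = 2)
I(a, L) = -8 + L
(-2620 + I(54, 21)) + F(A) = (-2620 + (-8 + 21)) - 21*2 = (-2620 + 13) - 42 = -2607 - 42 = -2649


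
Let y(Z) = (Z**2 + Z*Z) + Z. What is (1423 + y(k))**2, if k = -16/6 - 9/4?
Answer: 11147769889/5184 ≈ 2.1504e+6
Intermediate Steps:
k = -59/12 (k = -16*1/6 - 9*1/4 = -8/3 - 9/4 = -59/12 ≈ -4.9167)
y(Z) = Z + 2*Z**2 (y(Z) = (Z**2 + Z**2) + Z = 2*Z**2 + Z = Z + 2*Z**2)
(1423 + y(k))**2 = (1423 - 59*(1 + 2*(-59/12))/12)**2 = (1423 - 59*(1 - 59/6)/12)**2 = (1423 - 59/12*(-53/6))**2 = (1423 + 3127/72)**2 = (105583/72)**2 = 11147769889/5184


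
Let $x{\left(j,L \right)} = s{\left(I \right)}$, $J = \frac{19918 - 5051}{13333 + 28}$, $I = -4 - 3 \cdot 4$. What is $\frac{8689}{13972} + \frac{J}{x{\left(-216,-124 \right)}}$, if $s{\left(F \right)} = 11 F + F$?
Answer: $\frac{5520568561}{8960634816} \approx 0.61609$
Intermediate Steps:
$I = -16$ ($I = -4 - 12 = -16$)
$s{\left(F \right)} = 12 F$
$J = \frac{14867}{13361} \approx 1.1127$
$x{\left(j,L \right)} = -192$ ($x{\left(j,L \right)} = 12 \left(-16\right) = -192$)
$\frac{8689}{13972} + \frac{J}{x{\left(-216,-124 \right)}} = \frac{8689}{13972} + \frac{14867}{13361 \left(-192\right)} = 8689 \cdot \frac{1}{13972} + \frac{14867}{13361} \left(- \frac{1}{192}\right) = \frac{8689}{13972} - \frac{14867}{2565312} = \frac{5520568561}{8960634816}$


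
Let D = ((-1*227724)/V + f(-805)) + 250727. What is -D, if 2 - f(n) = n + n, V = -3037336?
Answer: -191609639157/759334 ≈ -2.5234e+5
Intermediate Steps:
f(n) = 2 - 2*n (f(n) = 2 - (n + n) = 2 - 2*n)
D = 191609639157/759334 (D = (-1*227724/(-3037336) + (2 - 2*(-805))) + 250727 = (-227724*(-1/3037336) + (2 + 1610)) + 250727 = (56931/759334 + 1612) + 250727 = 1224103339/759334 + 250727 = 191609639157/759334 ≈ 2.5234e+5)
-D = -1*191609639157/759334 = -191609639157/759334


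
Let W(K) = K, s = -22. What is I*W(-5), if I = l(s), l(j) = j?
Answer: 110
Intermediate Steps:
I = -22
I*W(-5) = -22*(-5) = 110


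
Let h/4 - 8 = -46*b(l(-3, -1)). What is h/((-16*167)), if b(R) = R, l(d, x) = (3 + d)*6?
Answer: -2/167 ≈ -0.011976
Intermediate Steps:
l(d, x) = 18 + 6*d
h = 32 (h = 32 + 4*(-46*(18 + 6*(-3))) = 32 + 4*(-46*(18 - 18)) = 32 + 4*(-46*0) = 32 + 4*0 = 32 + 0 = 32)
h/((-16*167)) = 32/((-16*167)) = 32/(-2672) = 32*(-1/2672) = -2/167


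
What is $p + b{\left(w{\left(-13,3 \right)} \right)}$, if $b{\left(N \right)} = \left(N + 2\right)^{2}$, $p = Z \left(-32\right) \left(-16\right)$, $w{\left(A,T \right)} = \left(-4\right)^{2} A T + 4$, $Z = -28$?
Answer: $367588$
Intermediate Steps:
$w{\left(A,T \right)} = 4 + 16 A T$ ($w{\left(A,T \right)} = 16 A T + 4 = 4 + 16 A T$)
$p = -14336$ ($p = \left(-28\right) \left(-32\right) \left(-16\right) = 896 \left(-16\right) = -14336$)
$b{\left(N \right)} = \left(2 + N\right)^{2}$
$p + b{\left(w{\left(-13,3 \right)} \right)} = -14336 + \left(2 + \left(4 + 16 \left(-13\right) 3\right)\right)^{2} = -14336 + \left(2 + \left(4 - 624\right)\right)^{2} = -14336 + \left(2 - 620\right)^{2} = -14336 + \left(-618\right)^{2} = -14336 + 381924 = 367588$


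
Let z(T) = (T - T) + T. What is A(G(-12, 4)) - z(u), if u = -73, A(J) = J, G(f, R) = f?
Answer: 61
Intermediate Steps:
z(T) = T (z(T) = 0 + T = T)
A(G(-12, 4)) - z(u) = -12 - 1*(-73) = -12 + 73 = 61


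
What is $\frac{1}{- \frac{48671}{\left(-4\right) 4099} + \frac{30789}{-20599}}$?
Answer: $\frac{337741204}{497757485} \approx 0.67853$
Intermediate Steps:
$\frac{1}{- \frac{48671}{\left(-4\right) 4099} + \frac{30789}{-20599}} = \frac{1}{- \frac{48671}{-16396} + 30789 \left(- \frac{1}{20599}\right)} = \frac{1}{\left(-48671\right) \left(- \frac{1}{16396}\right) - \frac{30789}{20599}} = \frac{1}{\frac{48671}{16396} - \frac{30789}{20599}} = \frac{1}{\frac{497757485}{337741204}} = \frac{337741204}{497757485}$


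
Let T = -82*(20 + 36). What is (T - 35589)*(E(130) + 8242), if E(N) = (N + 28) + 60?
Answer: -339931260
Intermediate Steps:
E(N) = 88 + N (E(N) = (28 + N) + 60 = 88 + N)
T = -4592 (T = -82*56 = -4592)
(T - 35589)*(E(130) + 8242) = (-4592 - 35589)*((88 + 130) + 8242) = -40181*(218 + 8242) = -40181*8460 = -339931260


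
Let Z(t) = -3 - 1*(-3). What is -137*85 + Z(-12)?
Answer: -11645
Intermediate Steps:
Z(t) = 0 (Z(t) = -3 + 3 = 0)
-137*85 + Z(-12) = -137*85 + 0 = -11645 + 0 = -11645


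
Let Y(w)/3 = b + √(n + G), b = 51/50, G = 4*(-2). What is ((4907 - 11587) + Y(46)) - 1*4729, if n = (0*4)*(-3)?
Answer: -570297/50 + 6*I*√2 ≈ -11406.0 + 8.4853*I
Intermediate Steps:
G = -8
n = 0 (n = 0*(-3) = 0)
b = 51/50 (b = 51*(1/50) = 51/50 ≈ 1.0200)
Y(w) = 153/50 + 6*I*√2 (Y(w) = 3*(51/50 + √(0 - 8)) = 3*(51/50 + √(-8)) = 3*(51/50 + 2*I*√2) = 153/50 + 6*I*√2)
((4907 - 11587) + Y(46)) - 1*4729 = ((4907 - 11587) + (153/50 + 6*I*√2)) - 1*4729 = (-6680 + (153/50 + 6*I*√2)) - 4729 = (-333847/50 + 6*I*√2) - 4729 = -570297/50 + 6*I*√2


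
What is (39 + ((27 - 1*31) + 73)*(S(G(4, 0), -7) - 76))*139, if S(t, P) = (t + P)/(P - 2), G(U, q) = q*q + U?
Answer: -720298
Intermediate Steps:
G(U, q) = U + q² (G(U, q) = q² + U = U + q²)
S(t, P) = (P + t)/(-2 + P)
(39 + ((27 - 1*31) + 73)*(S(G(4, 0), -7) - 76))*139 = (39 + ((27 - 1*31) + 73)*((-7 + (4 + 0²))/(-2 - 7) - 76))*139 = (39 + ((27 - 31) + 73)*((-7 + (4 + 0))/(-9) - 76))*139 = (39 + (-4 + 73)*(-(-7 + 4)/9 - 76))*139 = (39 + 69*(-⅑*(-3) - 76))*139 = (39 + 69*(⅓ - 76))*139 = (39 + 69*(-227/3))*139 = (39 - 5221)*139 = -5182*139 = -720298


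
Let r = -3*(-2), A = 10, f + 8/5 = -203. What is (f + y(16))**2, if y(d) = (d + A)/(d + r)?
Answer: 125171344/3025 ≈ 41379.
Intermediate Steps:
f = -1023/5 (f = -8/5 - 203 = -1023/5 ≈ -204.60)
r = 6
y(d) = (10 + d)/(6 + d) (y(d) = (d + 10)/(d + 6) = (10 + d)/(6 + d))
(f + y(16))**2 = (-1023/5 + (10 + 16)/(6 + 16))**2 = (-1023/5 + 26/22)**2 = (-1023/5 + (1/22)*26)**2 = (-1023/5 + 13/11)**2 = (-11188/55)**2 = 125171344/3025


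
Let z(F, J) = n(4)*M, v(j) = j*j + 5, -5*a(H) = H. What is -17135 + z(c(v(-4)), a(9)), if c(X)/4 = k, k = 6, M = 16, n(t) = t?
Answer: -17071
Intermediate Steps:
a(H) = -H/5
v(j) = 5 + j² (v(j) = j² + 5 = 5 + j²)
c(X) = 24 (c(X) = 4*6 = 24)
z(F, J) = 64 (z(F, J) = 4*16 = 64)
-17135 + z(c(v(-4)), a(9)) = -17135 + 64 = -17071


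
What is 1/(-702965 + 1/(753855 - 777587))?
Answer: -23732/16682765381 ≈ -1.4225e-6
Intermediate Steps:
1/(-702965 + 1/(753855 - 777587)) = 1/(-702965 + 1/(-23732)) = 1/(-702965 - 1/23732) = 1/(-16682765381/23732) = -23732/16682765381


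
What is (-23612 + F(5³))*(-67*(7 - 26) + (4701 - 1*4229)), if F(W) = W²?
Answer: -13937315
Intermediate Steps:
(-23612 + F(5³))*(-67*(7 - 26) + (4701 - 1*4229)) = (-23612 + (5³)²)*(-67*(7 - 26) + (4701 - 1*4229)) = (-23612 + 125²)*(-67*(-19) + (4701 - 4229)) = (-23612 + 15625)*(1273 + 472) = -7987*1745 = -13937315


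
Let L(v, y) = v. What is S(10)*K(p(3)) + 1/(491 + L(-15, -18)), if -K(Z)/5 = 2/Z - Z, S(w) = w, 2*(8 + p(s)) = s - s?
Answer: -184449/476 ≈ -387.50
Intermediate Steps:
p(s) = -8 (p(s) = -8 + (s - s)/2 = -8 + (½)*0 = -8 + 0 = -8)
K(Z) = -10/Z + 5*Z (K(Z) = -5*(2/Z - Z) = -5*(-Z + 2/Z) = -10/Z + 5*Z)
S(10)*K(p(3)) + 1/(491 + L(-15, -18)) = 10*(-10/(-8) + 5*(-8)) + 1/(491 - 15) = 10*(-10*(-⅛) - 40) + 1/476 = 10*(5/4 - 40) + 1/476 = 10*(-155/4) + 1/476 = -775/2 + 1/476 = -184449/476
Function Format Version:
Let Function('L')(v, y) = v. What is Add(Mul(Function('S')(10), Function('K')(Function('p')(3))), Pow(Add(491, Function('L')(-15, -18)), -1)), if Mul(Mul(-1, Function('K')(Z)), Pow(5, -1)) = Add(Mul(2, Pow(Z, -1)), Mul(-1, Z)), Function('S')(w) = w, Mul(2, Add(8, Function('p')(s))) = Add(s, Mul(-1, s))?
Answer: Rational(-184449, 476) ≈ -387.50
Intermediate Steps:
Function('p')(s) = -8 (Function('p')(s) = Add(-8, Mul(Rational(1, 2), Add(s, Mul(-1, s)))) = Add(-8, Mul(Rational(1, 2), 0)) = Add(-8, 0) = -8)
Function('K')(Z) = Add(Mul(-10, Pow(Z, -1)), Mul(5, Z)) (Function('K')(Z) = Mul(-5, Add(Mul(2, Pow(Z, -1)), Mul(-1, Z))) = Mul(-5, Add(Mul(-1, Z), Mul(2, Pow(Z, -1)))) = Add(Mul(-10, Pow(Z, -1)), Mul(5, Z)))
Add(Mul(Function('S')(10), Function('K')(Function('p')(3))), Pow(Add(491, Function('L')(-15, -18)), -1)) = Add(Mul(10, Add(Mul(-10, Pow(-8, -1)), Mul(5, -8))), Pow(Add(491, -15), -1)) = Add(Mul(10, Add(Mul(-10, Rational(-1, 8)), -40)), Pow(476, -1)) = Add(Mul(10, Add(Rational(5, 4), -40)), Rational(1, 476)) = Add(Mul(10, Rational(-155, 4)), Rational(1, 476)) = Add(Rational(-775, 2), Rational(1, 476)) = Rational(-184449, 476)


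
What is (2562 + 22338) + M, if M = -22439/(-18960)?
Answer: 472126439/18960 ≈ 24901.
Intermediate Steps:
M = 22439/18960 (M = -22439*(-1/18960) = 22439/18960 ≈ 1.1835)
(2562 + 22338) + M = (2562 + 22338) + 22439/18960 = 24900 + 22439/18960 = 472126439/18960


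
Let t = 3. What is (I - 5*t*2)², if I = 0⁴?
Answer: 900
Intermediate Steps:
I = 0
(I - 5*t*2)² = (0 - 5*3*2)² = (0 - 15*2)² = (0 - 30)² = (-30)² = 900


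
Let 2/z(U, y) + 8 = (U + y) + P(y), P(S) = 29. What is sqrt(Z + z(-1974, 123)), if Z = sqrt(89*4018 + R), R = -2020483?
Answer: sqrt(-915 + 837225*I*sqrt(1662881))/915 ≈ 25.392 + 25.392*I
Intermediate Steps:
z(U, y) = 2/(21 + U + y) (z(U, y) = 2/(-8 + ((U + y) + 29)) = 2/(-8 + (29 + U + y)) = 2/(21 + U + y))
Z = I*sqrt(1662881) (Z = sqrt(89*4018 - 2020483) = sqrt(357602 - 2020483) = sqrt(-1662881) = I*sqrt(1662881) ≈ 1289.5*I)
sqrt(Z + z(-1974, 123)) = sqrt(I*sqrt(1662881) + 2/(21 - 1974 + 123)) = sqrt(I*sqrt(1662881) + 2/(-1830)) = sqrt(I*sqrt(1662881) + 2*(-1/1830)) = sqrt(I*sqrt(1662881) - 1/915) = sqrt(-1/915 + I*sqrt(1662881))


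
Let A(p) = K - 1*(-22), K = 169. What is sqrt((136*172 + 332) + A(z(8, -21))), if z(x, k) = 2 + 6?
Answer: sqrt(23915) ≈ 154.64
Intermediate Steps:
z(x, k) = 8
A(p) = 191 (A(p) = 169 - 1*(-22) = 169 + 22 = 191)
sqrt((136*172 + 332) + A(z(8, -21))) = sqrt((136*172 + 332) + 191) = sqrt((23392 + 332) + 191) = sqrt(23724 + 191) = sqrt(23915)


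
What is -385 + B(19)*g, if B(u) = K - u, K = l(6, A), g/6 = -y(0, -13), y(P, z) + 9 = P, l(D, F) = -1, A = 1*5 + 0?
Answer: -1465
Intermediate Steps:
A = 5 (A = 5 + 0 = 5)
y(P, z) = -9 + P
g = 54 (g = 6*(-(-9 + 0)) = 6*(-1*(-9)) = 6*9 = 54)
K = -1
B(u) = -1 - u
-385 + B(19)*g = -385 + (-1 - 1*19)*54 = -385 + (-1 - 19)*54 = -385 - 20*54 = -385 - 1080 = -1465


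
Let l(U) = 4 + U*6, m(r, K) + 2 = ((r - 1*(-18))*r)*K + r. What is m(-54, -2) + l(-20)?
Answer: -4060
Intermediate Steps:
m(r, K) = -2 + r + K*r*(18 + r) (m(r, K) = -2 + (((r - 1*(-18))*r)*K + r) = -2 + (((r + 18)*r)*K + r) = -2 + (((18 + r)*r)*K + r) = -2 + ((r*(18 + r))*K + r) = -2 + (K*r*(18 + r) + r) = -2 + (r + K*r*(18 + r)) = -2 + r + K*r*(18 + r))
l(U) = 4 + 6*U
m(-54, -2) + l(-20) = (-2 - 54 - 2*(-54)**2 + 18*(-2)*(-54)) + (4 + 6*(-20)) = (-2 - 54 - 2*2916 + 1944) + (4 - 120) = (-2 - 54 - 5832 + 1944) - 116 = -3944 - 116 = -4060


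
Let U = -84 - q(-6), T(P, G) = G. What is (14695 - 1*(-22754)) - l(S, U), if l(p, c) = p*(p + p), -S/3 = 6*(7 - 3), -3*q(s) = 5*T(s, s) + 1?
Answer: 27081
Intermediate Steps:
q(s) = -⅓ - 5*s/3 (q(s) = -(5*s + 1)/3 = -(1 + 5*s)/3 = -⅓ - 5*s/3)
S = -72 (S = -18*(7 - 3) = -18*4 = -3*24 = -72)
U = -281/3 (U = -84 - (-⅓ - 5/3*(-6)) = -84 - (-⅓ + 10) = -84 - 1*29/3 = -84 - 29/3 = -281/3 ≈ -93.667)
l(p, c) = 2*p² (l(p, c) = p*(2*p) = 2*p²)
(14695 - 1*(-22754)) - l(S, U) = (14695 - 1*(-22754)) - 2*(-72)² = (14695 + 22754) - 2*5184 = 37449 - 1*10368 = 37449 - 10368 = 27081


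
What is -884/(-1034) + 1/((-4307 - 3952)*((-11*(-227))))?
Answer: 828658459/969267981 ≈ 0.85493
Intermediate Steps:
-884/(-1034) + 1/((-4307 - 3952)*((-11*(-227)))) = -884*(-1/1034) + 1/(-8259*2497) = 442/517 - 1/8259*1/2497 = 442/517 - 1/20622723 = 828658459/969267981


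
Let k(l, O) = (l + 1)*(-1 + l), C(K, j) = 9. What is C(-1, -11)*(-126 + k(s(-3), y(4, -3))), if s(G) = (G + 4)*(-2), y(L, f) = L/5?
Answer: -1107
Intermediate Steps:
y(L, f) = L/5 (y(L, f) = L*(⅕) = L/5)
s(G) = -8 - 2*G (s(G) = (4 + G)*(-2) = -8 - 2*G)
k(l, O) = (1 + l)*(-1 + l)
C(-1, -11)*(-126 + k(s(-3), y(4, -3))) = 9*(-126 + (-1 + (-8 - 2*(-3))²)) = 9*(-126 + (-1 + (-8 + 6)²)) = 9*(-126 + (-1 + (-2)²)) = 9*(-126 + (-1 + 4)) = 9*(-126 + 3) = 9*(-123) = -1107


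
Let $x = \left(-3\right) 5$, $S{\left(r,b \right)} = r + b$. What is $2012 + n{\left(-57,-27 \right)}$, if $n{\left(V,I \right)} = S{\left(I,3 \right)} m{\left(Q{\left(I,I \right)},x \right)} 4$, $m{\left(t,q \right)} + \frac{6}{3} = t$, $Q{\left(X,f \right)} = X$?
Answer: $4796$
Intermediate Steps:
$S{\left(r,b \right)} = b + r$
$x = -15$
$m{\left(t,q \right)} = -2 + t$
$n{\left(V,I \right)} = 4 \left(-2 + I\right) \left(3 + I\right)$ ($n{\left(V,I \right)} = \left(3 + I\right) \left(-2 + I\right) 4 = \left(-2 + I\right) \left(3 + I\right) 4 = 4 \left(-2 + I\right) \left(3 + I\right)$)
$2012 + n{\left(-57,-27 \right)} = 2012 + 4 \left(-2 - 27\right) \left(3 - 27\right) = 2012 + 4 \left(-29\right) \left(-24\right) = 2012 + 2784 = 4796$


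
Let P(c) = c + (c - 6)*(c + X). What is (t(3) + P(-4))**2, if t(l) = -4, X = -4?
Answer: 5184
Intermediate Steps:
P(c) = c + (-6 + c)*(-4 + c) (P(c) = c + (c - 6)*(c - 4) = c + (-6 + c)*(-4 + c))
(t(3) + P(-4))**2 = (-4 + (24 + (-4)**2 - 9*(-4)))**2 = (-4 + (24 + 16 + 36))**2 = (-4 + 76)**2 = 72**2 = 5184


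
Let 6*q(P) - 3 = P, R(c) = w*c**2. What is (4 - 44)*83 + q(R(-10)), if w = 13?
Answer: -18617/6 ≈ -3102.8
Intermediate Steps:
R(c) = 13*c**2
q(P) = 1/2 + P/6
(4 - 44)*83 + q(R(-10)) = (4 - 44)*83 + (1/2 + (13*(-10)**2)/6) = -40*83 + (1/2 + (13*100)/6) = -3320 + (1/2 + (1/6)*1300) = -3320 + (1/2 + 650/3) = -3320 + 1303/6 = -18617/6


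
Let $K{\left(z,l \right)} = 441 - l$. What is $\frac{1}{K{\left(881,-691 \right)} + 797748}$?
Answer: $\frac{1}{798880} \approx 1.2518 \cdot 10^{-6}$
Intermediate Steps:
$\frac{1}{K{\left(881,-691 \right)} + 797748} = \frac{1}{\left(441 - -691\right) + 797748} = \frac{1}{\left(441 + 691\right) + 797748} = \frac{1}{1132 + 797748} = \frac{1}{798880}$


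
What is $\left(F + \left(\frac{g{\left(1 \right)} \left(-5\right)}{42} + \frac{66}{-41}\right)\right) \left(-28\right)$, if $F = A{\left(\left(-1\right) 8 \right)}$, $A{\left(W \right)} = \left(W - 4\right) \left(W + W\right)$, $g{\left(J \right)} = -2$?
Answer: $- \frac{656524}{123} \approx -5337.6$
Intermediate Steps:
$A{\left(W \right)} = 2 W \left(-4 + W\right)$ ($A{\left(W \right)} = \left(-4 + W\right) 2 W = 2 W \left(-4 + W\right)$)
$F = 192$ ($F = 2 \left(\left(-1\right) 8\right) \left(-4 - 8\right) = 2 \left(-8\right) \left(-4 - 8\right) = 2 \left(-8\right) \left(-12\right) = 192$)
$\left(F + \left(\frac{g{\left(1 \right)} \left(-5\right)}{42} + \frac{66}{-41}\right)\right) \left(-28\right) = \left(192 + \left(\frac{\left(-2\right) \left(-5\right)}{42} + \frac{66}{-41}\right)\right) \left(-28\right) = \left(192 + \left(10 \cdot \frac{1}{42} + 66 \left(- \frac{1}{41}\right)\right)\right) \left(-28\right) = \left(192 + \left(\frac{5}{21} - \frac{66}{41}\right)\right) \left(-28\right) = \left(192 - \frac{1181}{861}\right) \left(-28\right) = \frac{164131}{861} \left(-28\right) = - \frac{656524}{123}$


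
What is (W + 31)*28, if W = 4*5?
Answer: 1428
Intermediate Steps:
W = 20
(W + 31)*28 = (20 + 31)*28 = 51*28 = 1428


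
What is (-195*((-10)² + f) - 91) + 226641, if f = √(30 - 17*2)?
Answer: 207050 - 390*I ≈ 2.0705e+5 - 390.0*I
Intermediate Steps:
f = 2*I (f = √(30 - 34) = √(-4) = 2*I ≈ 2.0*I)
(-195*((-10)² + f) - 91) + 226641 = (-195*((-10)² + 2*I) - 91) + 226641 = (-195*(100 + 2*I) - 91) + 226641 = ((-19500 - 390*I) - 91) + 226641 = (-19591 - 390*I) + 226641 = 207050 - 390*I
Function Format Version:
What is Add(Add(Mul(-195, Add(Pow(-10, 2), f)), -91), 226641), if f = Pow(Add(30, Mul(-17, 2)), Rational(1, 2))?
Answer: Add(207050, Mul(-390, I)) ≈ Add(2.0705e+5, Mul(-390.00, I))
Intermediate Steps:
f = Mul(2, I) (f = Pow(Add(30, -34), Rational(1, 2)) = Pow(-4, Rational(1, 2)) = Mul(2, I) ≈ Mul(2.0000, I))
Add(Add(Mul(-195, Add(Pow(-10, 2), f)), -91), 226641) = Add(Add(Mul(-195, Add(Pow(-10, 2), Mul(2, I))), -91), 226641) = Add(Add(Mul(-195, Add(100, Mul(2, I))), -91), 226641) = Add(Add(Add(-19500, Mul(-390, I)), -91), 226641) = Add(Add(-19591, Mul(-390, I)), 226641) = Add(207050, Mul(-390, I))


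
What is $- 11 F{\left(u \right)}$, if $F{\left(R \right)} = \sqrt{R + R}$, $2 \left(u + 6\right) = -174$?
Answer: $- 11 i \sqrt{186} \approx - 150.02 i$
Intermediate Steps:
$u = -93$ ($u = -6 + \frac{1}{2} \left(-174\right) = -6 - 87 = -93$)
$F{\left(R \right)} = \sqrt{2} \sqrt{R}$ ($F{\left(R \right)} = \sqrt{2 R} = \sqrt{2} \sqrt{R}$)
$- 11 F{\left(u \right)} = - 11 \sqrt{2} \sqrt{-93} = - 11 \sqrt{2} i \sqrt{93} = - 11 i \sqrt{186}$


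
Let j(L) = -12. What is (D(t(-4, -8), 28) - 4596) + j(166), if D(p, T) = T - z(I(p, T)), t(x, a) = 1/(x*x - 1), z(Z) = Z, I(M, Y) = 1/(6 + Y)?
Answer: -155721/34 ≈ -4580.0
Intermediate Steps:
t(x, a) = 1/(-1 + x²) (t(x, a) = 1/(x² - 1) = 1/(-1 + x²))
D(p, T) = T - 1/(6 + T)
(D(t(-4, -8), 28) - 4596) + j(166) = ((-1 + 28*(6 + 28))/(6 + 28) - 4596) - 12 = ((-1 + 28*34)/34 - 4596) - 12 = ((-1 + 952)/34 - 4596) - 12 = ((1/34)*951 - 4596) - 12 = (951/34 - 4596) - 12 = -155313/34 - 12 = -155721/34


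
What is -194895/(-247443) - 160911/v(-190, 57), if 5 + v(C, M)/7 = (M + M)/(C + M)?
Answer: 13274763756/3381721 ≈ 3925.4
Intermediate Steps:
v(C, M) = -35 + 14*M/(C + M) (v(C, M) = -35 + 7*((M + M)/(C + M)) = -35 + 7*((2*M)/(C + M)) = -35 + 7*(2*M/(C + M)) = -35 + 14*M/(C + M))
-194895/(-247443) - 160911/v(-190, 57) = -194895/(-247443) - 160911*(-190 + 57)/(7*(-5*(-190) - 3*57)) = -194895*(-1/247443) - 160911*(-19/(950 - 171)) = 64965/82481 - 160911/(7*(-1/133)*779) = 64965/82481 - 160911/(-41) = 64965/82481 - 160911*(-1/41) = 64965/82481 + 160911/41 = 13274763756/3381721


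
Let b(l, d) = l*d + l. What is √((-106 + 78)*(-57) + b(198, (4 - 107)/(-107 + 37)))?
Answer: √2554545/35 ≈ 45.666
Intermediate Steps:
b(l, d) = l + d*l (b(l, d) = d*l + l = l + d*l)
√((-106 + 78)*(-57) + b(198, (4 - 107)/(-107 + 37))) = √((-106 + 78)*(-57) + 198*(1 + (4 - 107)/(-107 + 37))) = √(-28*(-57) + 198*(1 - 103/(-70))) = √(1596 + 198*(1 - 103*(-1/70))) = √(1596 + 198*(1 + 103/70)) = √(1596 + 198*(173/70)) = √(1596 + 17127/35) = √(72987/35) = √2554545/35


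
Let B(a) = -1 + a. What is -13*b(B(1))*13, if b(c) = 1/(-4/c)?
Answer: 0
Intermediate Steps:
b(c) = -c/4
-13*b(B(1))*13 = -(-13)*(-1 + 1)/4*13 = -(-13)*0/4*13 = -13*0*13 = 0*13 = 0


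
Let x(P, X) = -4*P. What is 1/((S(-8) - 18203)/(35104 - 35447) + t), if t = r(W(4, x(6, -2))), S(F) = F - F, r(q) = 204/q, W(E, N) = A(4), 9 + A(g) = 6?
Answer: -343/5121 ≈ -0.066979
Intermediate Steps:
A(g) = -3 (A(g) = -9 + 6 = -3)
W(E, N) = -3
S(F) = 0
t = -68 (t = 204/(-3) = 204*(-⅓) = -68)
1/((S(-8) - 18203)/(35104 - 35447) + t) = 1/((0 - 18203)/(35104 - 35447) - 68) = 1/(-18203/(-343) - 68) = 1/(-18203*(-1/343) - 68) = 1/(18203/343 - 68) = 1/(-5121/343) = -343/5121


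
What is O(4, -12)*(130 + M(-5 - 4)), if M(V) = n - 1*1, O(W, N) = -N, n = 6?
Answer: 1620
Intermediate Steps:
M(V) = 5 (M(V) = 6 - 1*1 = 6 - 1 = 5)
O(4, -12)*(130 + M(-5 - 4)) = (-1*(-12))*(130 + 5) = 12*135 = 1620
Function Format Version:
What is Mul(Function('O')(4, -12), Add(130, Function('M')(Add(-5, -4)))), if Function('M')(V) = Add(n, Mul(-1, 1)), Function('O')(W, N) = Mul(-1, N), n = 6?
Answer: 1620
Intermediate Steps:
Function('M')(V) = 5 (Function('M')(V) = Add(6, Mul(-1, 1)) = Add(6, -1) = 5)
Mul(Function('O')(4, -12), Add(130, Function('M')(Add(-5, -4)))) = Mul(Mul(-1, -12), Add(130, 5)) = Mul(12, 135) = 1620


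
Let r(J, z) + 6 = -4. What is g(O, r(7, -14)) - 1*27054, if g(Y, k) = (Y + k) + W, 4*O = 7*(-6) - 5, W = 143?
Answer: -107731/4 ≈ -26933.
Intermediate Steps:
r(J, z) = -10 (r(J, z) = -6 - 4 = -10)
O = -47/4 (O = (7*(-6) - 5)/4 = (-42 - 5)/4 = (¼)*(-47) = -47/4 ≈ -11.750)
g(Y, k) = 143 + Y + k (g(Y, k) = (Y + k) + 143 = 143 + Y + k)
g(O, r(7, -14)) - 1*27054 = (143 - 47/4 - 10) - 1*27054 = 485/4 - 27054 = -107731/4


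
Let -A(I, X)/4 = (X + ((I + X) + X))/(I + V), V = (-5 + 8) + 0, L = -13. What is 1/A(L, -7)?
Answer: -5/68 ≈ -0.073529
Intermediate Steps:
V = 3 (V = 3 + 0 = 3)
A(I, X) = -4*(I + 3*X)/(3 + I) (A(I, X) = -4*(X + ((I + X) + X))/(I + 3) = -4*(X + (I + 2*X))/(3 + I) = -4*(I + 3*X)/(3 + I))
1/A(L, -7) = 1/(4*(-1*(-13) - 3*(-7))/(3 - 13)) = 1/(4*(13 + 21)/(-10)) = 1/(4*(-1/10)*34) = 1/(-68/5) = -5/68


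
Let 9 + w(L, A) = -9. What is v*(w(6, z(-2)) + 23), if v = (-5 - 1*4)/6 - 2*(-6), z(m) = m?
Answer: 105/2 ≈ 52.500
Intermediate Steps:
v = 21/2 (v = (-5 - 4)*(⅙) + 12 = -9*⅙ + 12 = -3/2 + 12 = 21/2 ≈ 10.500)
w(L, A) = -18 (w(L, A) = -9 - 9 = -18)
v*(w(6, z(-2)) + 23) = 21*(-18 + 23)/2 = (21/2)*5 = 105/2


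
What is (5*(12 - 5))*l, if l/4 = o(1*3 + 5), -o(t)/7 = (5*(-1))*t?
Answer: 39200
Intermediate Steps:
o(t) = 35*t (o(t) = -7*5*(-1)*t = -(-35)*t = 35*t)
l = 1120 (l = 4*(35*(1*3 + 5)) = 4*(35*(3 + 5)) = 4*(35*8) = 4*280 = 1120)
(5*(12 - 5))*l = (5*(12 - 5))*1120 = (5*7)*1120 = 35*1120 = 39200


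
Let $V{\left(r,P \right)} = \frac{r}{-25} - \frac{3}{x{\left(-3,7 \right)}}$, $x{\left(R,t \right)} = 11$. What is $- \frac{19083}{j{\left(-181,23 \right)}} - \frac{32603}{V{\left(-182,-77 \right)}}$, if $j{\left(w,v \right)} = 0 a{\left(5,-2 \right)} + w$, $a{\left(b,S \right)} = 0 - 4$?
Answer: $- \frac{1586041384}{348787} \approx -4547.3$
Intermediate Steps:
$a{\left(b,S \right)} = -4$ ($a{\left(b,S \right)} = 0 - 4 = -4$)
$V{\left(r,P \right)} = - \frac{3}{11} - \frac{r}{25}$ ($V{\left(r,P \right)} = \frac{r}{-25} - \frac{3}{11} = r \left(- \frac{1}{25}\right) - \frac{3}{11} = - \frac{r}{25} - \frac{3}{11} = - \frac{3}{11} - \frac{r}{25}$)
$j{\left(w,v \right)} = w$ ($j{\left(w,v \right)} = 0 \left(-4\right) + w = 0 + w = w$)
$- \frac{19083}{j{\left(-181,23 \right)}} - \frac{32603}{V{\left(-182,-77 \right)}} = - \frac{19083}{-181} - \frac{32603}{- \frac{3}{11} - - \frac{182}{25}} = \left(-19083\right) \left(- \frac{1}{181}\right) - \frac{32603}{- \frac{3}{11} + \frac{182}{25}} = \frac{19083}{181} - \frac{32603}{\frac{1927}{275}} = \frac{19083}{181} - \frac{8965825}{1927} = - \frac{1586041384}{348787}$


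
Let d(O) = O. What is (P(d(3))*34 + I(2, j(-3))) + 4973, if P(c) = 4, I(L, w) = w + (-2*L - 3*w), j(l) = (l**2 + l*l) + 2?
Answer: 5065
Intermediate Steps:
j(l) = 2 + 2*l**2 (j(l) = (l**2 + l**2) + 2 = 2*l**2 + 2 = 2 + 2*l**2)
I(L, w) = -2*L - 2*w (I(L, w) = w + (-3*w - 2*L) = -2*L - 2*w)
(P(d(3))*34 + I(2, j(-3))) + 4973 = (4*34 + (-2*2 - 2*(2 + 2*(-3)**2))) + 4973 = (136 + (-4 - 2*(2 + 2*9))) + 4973 = (136 + (-4 - 2*(2 + 18))) + 4973 = (136 + (-4 - 2*20)) + 4973 = (136 + (-4 - 40)) + 4973 = (136 - 44) + 4973 = 92 + 4973 = 5065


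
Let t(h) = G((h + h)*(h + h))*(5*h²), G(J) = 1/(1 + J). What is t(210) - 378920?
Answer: -66841646420/176401 ≈ -3.7892e+5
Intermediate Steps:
t(h) = 5*h²/(1 + 4*h²) (t(h) = (5*h²)/(1 + (h + h)*(h + h)) = (5*h²)/(1 + (2*h)*(2*h)) = (5*h²)/(1 + 4*h²) = 5*h²/(1 + 4*h²))
t(210) - 378920 = 5*210²/(1 + 4*210²) - 378920 = 5*44100/(1 + 4*44100) - 378920 = 5*44100/(1 + 176400) - 378920 = 5*44100/176401 - 378920 = 5*44100*(1/176401) - 378920 = 220500/176401 - 378920 = -66841646420/176401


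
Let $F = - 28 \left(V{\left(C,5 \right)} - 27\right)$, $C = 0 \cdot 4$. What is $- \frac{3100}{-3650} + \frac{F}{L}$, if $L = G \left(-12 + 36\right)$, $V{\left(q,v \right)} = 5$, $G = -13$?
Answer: $- \frac{3203}{2847} \approx -1.125$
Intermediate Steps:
$C = 0$
$L = -312$ ($L = - 13 \left(-12 + 36\right) = \left(-13\right) 24 = -312$)
$F = 616$ ($F = - 28 \left(5 - 27\right) = \left(-28\right) \left(-22\right) = 616$)
$- \frac{3100}{-3650} + \frac{F}{L} = - \frac{3100}{-3650} + \frac{616}{-312} = \left(-3100\right) \left(- \frac{1}{3650}\right) + 616 \left(- \frac{1}{312}\right) = \frac{62}{73} - \frac{77}{39} = - \frac{3203}{2847}$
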